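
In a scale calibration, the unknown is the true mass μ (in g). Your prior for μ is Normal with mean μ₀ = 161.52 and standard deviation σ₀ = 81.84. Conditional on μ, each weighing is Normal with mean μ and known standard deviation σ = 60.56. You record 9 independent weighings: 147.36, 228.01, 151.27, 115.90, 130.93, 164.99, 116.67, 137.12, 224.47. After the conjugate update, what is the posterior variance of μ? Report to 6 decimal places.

For Normal data with known variance σ², a Normal(μ₀, σ₀²) prior on μ is conjugate. Posterior precision = 1/σ₀² + n/σ²; posterior mean is the precision-weighted average of μ₀ and x̄.
σ₀² = 81.84² = 6697.7856, σ² = 60.56² = 3667.5136; σ² + n·σ₀² = 3667.5136 + 9·6697.7856 = 63947.584.
Posterior precision = 1/σ₀² + n/σ² = 1/6697.7856 + 9/3667.5136 = (σ² + n·σ₀²)/(σ₀²σ²) = 63947.584/(6697.7856·3667.5136); posterior variance σₙ² = σ₀²σ²/(σ² + n·σ₀²) = 6697.7856·3667.5136/63947.584 = 384.130537.

384.130537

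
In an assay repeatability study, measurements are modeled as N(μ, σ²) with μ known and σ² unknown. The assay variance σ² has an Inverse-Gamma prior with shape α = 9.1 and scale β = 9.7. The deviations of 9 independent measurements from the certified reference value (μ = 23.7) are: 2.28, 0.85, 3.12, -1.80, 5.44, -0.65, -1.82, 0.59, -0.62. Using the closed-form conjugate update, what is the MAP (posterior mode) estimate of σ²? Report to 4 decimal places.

2.4780

With known mean μ and an Inverse-Gamma(α, β) prior on σ², the Normal likelihood is conjugate: posterior is Inv-Gamma(α + n/2, β + Σ(xᵢ−μ)²/2).
Σ(xᵢ−μ)² = (2.28)² + (0.85)² + (3.12)² + (-1.80)² + (5.44)² + (-0.65)² + (-1.82)² + (0.59)² + (-0.62)² = 52.9563.
Posterior: Inv-Gamma(9.1 + 9/2, 9.7 + 52.9563/2) = Inv-Gamma(13.60, 36.17815).
Mode = β/(α+1) = 36.17815/14.60 = 2.4780.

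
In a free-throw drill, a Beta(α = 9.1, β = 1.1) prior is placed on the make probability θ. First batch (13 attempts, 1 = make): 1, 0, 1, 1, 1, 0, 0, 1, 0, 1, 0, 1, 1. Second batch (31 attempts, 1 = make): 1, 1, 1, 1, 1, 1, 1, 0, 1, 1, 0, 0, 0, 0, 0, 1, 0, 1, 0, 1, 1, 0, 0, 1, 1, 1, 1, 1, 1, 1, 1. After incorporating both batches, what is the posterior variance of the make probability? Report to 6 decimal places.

The Beta prior is conjugate to a Binomial/Bernoulli likelihood; the update adds successes to α and failures to β.
After batch 1: Beta(9.1+8, 1.1+5) = Beta(17.1, 6.1).
After batch 2: Beta(17.1+21, 6.1+10) = Beta(38.1, 16.1).
Var = αβ/((α+β)²(α+β+1)) = 38.1·16.1/(54.2²·55.2) = 0.003783.

0.003783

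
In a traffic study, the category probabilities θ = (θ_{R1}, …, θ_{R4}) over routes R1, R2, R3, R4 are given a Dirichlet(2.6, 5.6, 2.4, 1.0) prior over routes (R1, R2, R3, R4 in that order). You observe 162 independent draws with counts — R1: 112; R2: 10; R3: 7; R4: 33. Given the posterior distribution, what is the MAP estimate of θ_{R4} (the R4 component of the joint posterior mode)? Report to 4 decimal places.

The Dirichlet prior is conjugate to the Multinomial likelihood: each posterior αⱼ = prior αⱼ + observed count nⱼ.
Posterior concentration: (114.6, 15.6, 9.4, 34.0), total = 173.6.
Joint mode component: (α_{R4}−1)/(Σα−K) = 33.0/169.6 = 0.1946.

0.1946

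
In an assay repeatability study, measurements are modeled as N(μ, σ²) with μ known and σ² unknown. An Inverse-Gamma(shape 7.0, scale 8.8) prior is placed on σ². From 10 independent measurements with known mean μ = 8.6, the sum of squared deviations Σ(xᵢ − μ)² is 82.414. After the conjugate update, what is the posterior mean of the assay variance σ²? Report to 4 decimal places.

With known mean μ and an Inverse-Gamma(α, β) prior on σ², the Normal likelihood is conjugate: posterior is Inv-Gamma(α + n/2, β + Σ(xᵢ−μ)²/2).
Posterior: Inv-Gamma(7.0 + 10/2, 8.8 + 82.414/2) = Inv-Gamma(12.00, 50.0070).
E[σ²|data] = β/(α−1) = 50.0070/11.00 = 4.5461.

4.5461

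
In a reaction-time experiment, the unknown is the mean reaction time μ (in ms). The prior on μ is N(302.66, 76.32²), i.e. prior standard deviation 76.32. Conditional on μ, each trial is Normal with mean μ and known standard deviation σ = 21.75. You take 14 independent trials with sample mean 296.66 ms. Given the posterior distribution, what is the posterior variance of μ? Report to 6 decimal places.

For Normal data with known variance σ², a Normal(μ₀, σ₀²) prior on μ is conjugate. Posterior precision = 1/σ₀² + n/σ²; posterior mean is the precision-weighted average of μ₀ and x̄.
σ₀² = 76.32² = 5824.7424, σ² = 21.75² = 473.0625; σ² + n·σ₀² = 473.0625 + 14·5824.7424 = 82019.4561.
Posterior precision = 1/σ₀² + n/σ² = 1/5824.7424 + 14/473.0625 = (σ² + n·σ₀²)/(σ₀²σ²) = 82019.4561/(5824.7424·473.0625); posterior variance σₙ² = σ₀²σ²/(σ² + n·σ₀²) = 5824.7424·473.0625/82019.4561 = 33.595287.

33.595287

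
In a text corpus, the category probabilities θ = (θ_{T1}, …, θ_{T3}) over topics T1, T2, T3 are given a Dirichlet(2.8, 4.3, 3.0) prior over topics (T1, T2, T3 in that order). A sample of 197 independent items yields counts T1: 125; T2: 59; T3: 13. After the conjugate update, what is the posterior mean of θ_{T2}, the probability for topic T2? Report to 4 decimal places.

The Dirichlet prior is conjugate to the Multinomial likelihood: each posterior αⱼ = prior αⱼ + observed count nⱼ.
Posterior concentration: (127.8, 63.3, 16.0), total = 207.1.
E[θ_{T2}|data] = α_{T2}/Σα = 63.3/207.1 = 0.3056.

0.3056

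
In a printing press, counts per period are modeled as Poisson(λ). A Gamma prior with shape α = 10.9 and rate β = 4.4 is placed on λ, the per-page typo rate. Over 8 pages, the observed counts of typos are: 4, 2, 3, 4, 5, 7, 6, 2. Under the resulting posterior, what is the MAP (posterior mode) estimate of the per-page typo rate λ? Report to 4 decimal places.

With a Gamma(shape α, rate β) prior, the Poisson likelihood is conjugate: the posterior is Gamma(α + ΣXᵢ, β + n).
Sum of counts S = 33 over n = 8 pages.
Posterior: Gamma(α+S, β+n) = Gamma(10.9+33, 4.4+8) = Gamma(43.9, 12.4).
Mode of Gamma(α,β) for α≥1 is (α−1)/β = 42.9/12.4 = 3.4597.

3.4597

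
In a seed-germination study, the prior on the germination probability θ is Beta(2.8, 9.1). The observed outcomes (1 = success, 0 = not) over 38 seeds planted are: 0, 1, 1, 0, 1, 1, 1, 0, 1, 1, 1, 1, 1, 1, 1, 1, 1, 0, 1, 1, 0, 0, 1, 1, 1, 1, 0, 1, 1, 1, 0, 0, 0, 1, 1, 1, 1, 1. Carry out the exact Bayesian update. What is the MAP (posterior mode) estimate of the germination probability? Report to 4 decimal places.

0.6221

The Beta prior is conjugate to a Binomial/Bernoulli likelihood; the update adds successes to α and failures to β.
Posterior: Beta(α+k, β+n−k) = Beta(2.8+28, 9.1+10) = Beta(30.8, 19.1).
Mode of Beta(a,b) for a,b>1 is (a−1)/(a+b−2) = 29.8/47.9 = 0.6221.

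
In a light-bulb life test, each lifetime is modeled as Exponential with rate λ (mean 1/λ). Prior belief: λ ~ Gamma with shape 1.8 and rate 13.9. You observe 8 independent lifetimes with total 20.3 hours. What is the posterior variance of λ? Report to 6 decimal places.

With a Gamma(shape α, rate β) prior on the exponential rate λ, the posterior after n observations with total T = Σxᵢ is Gamma(α+n, β+T).
Posterior: Gamma(1.8+8, 13.9+20.3) = Gamma(9.8, 34.2).
Var = α/β² = 0.008379.

0.008379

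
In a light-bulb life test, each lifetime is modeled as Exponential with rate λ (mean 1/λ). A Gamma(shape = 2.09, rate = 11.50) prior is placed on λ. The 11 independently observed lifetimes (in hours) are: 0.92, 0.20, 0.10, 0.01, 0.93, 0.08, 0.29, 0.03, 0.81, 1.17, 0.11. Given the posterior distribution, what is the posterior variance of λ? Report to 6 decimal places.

0.050187

With a Gamma(shape α, rate β) prior on the exponential rate λ, the posterior after n observations with total T = Σxᵢ is Gamma(α+n, β+T).
Sum of observations T = 4.65 hours; n = 11.
Posterior: Gamma(2.09+11, 11.50+4.65) = Gamma(13.09, 16.15).
Var = α/β² = 0.050187.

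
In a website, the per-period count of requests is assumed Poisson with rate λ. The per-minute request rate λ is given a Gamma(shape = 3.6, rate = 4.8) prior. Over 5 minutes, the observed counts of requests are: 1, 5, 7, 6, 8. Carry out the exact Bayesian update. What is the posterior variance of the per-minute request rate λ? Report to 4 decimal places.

With a Gamma(shape α, rate β) prior, the Poisson likelihood is conjugate: the posterior is Gamma(α + ΣXᵢ, β + n).
Sum of counts S = 27 over n = 5 minutes.
Posterior: Gamma(α+S, β+n) = Gamma(3.6+27, 4.8+5) = Gamma(30.6, 9.8).
Var = α/β² = 30.6/9.8² = 0.3186.

0.3186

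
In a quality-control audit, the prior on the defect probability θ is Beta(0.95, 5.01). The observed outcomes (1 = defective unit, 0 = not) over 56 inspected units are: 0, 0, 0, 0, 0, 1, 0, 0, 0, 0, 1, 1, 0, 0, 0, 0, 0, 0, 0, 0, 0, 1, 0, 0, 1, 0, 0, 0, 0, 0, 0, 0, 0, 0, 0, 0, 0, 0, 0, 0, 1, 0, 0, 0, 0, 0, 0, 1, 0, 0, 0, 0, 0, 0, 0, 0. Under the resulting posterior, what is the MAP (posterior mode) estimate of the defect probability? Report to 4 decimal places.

0.1159

The Beta prior is conjugate to a Binomial/Bernoulli likelihood; the update adds successes to α and failures to β.
Posterior: Beta(α+k, β+n−k) = Beta(0.95+7, 5.01+49) = Beta(7.95, 54.01).
Mode of Beta(a,b) for a,b>1 is (a−1)/(a+b−2) = 6.95/59.96 = 0.1159.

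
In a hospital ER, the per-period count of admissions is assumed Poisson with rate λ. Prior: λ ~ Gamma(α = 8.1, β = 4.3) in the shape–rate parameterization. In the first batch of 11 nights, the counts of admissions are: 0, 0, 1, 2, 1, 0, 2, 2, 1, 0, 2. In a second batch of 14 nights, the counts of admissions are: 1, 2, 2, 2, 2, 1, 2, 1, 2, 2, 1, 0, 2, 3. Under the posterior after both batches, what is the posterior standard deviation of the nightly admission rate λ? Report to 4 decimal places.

0.2214

With a Gamma(shape α, rate β) prior, the Poisson likelihood is conjugate: the posterior is Gamma(α + ΣXᵢ, β + n).
Batch 1: sum of counts S = 11 over n = 11 nights.
After batch 1: Gamma(α+S, β+n) = Gamma(8.1+11, 4.3+11) = Gamma(19.1, 15.3).
Batch 2: sum of counts S = 23 over n = 14 nights.
After batch 2: Gamma(α+S, β+n) = Gamma(19.1+23, 15.3+14) = Gamma(42.1, 29.3).
SD = √α/β = √42.1/29.3 = 0.2214.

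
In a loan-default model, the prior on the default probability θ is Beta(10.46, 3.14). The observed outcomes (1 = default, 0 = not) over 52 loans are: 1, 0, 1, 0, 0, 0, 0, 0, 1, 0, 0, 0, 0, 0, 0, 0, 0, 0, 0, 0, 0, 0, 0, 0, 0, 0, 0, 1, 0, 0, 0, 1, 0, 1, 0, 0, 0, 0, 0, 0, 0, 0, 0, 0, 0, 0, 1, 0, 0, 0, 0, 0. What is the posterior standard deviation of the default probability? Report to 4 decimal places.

0.0542

The Beta prior is conjugate to a Binomial/Bernoulli likelihood; the update adds successes to α and failures to β.
Posterior: Beta(α+k, β+n−k) = Beta(10.46+7, 3.14+45) = Beta(17.46, 48.14).
Var = αβ/((α+β)²(α+β+1)) = 17.46·48.14/(65.60²·66.60) = 0.00293271; SD = √0.00293271 = 0.0542.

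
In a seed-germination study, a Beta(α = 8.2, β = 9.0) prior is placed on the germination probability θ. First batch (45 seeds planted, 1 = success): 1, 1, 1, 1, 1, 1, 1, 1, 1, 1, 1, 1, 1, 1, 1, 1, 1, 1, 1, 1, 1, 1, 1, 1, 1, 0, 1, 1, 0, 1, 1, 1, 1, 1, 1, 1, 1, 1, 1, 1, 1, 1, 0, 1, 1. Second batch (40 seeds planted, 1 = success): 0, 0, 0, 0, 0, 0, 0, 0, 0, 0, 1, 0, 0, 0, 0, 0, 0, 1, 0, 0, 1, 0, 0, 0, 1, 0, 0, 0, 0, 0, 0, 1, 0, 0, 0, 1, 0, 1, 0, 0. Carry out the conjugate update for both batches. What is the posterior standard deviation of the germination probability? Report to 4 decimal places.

The Beta prior is conjugate to a Binomial/Bernoulli likelihood; the update adds successes to α and failures to β.
After batch 1: Beta(8.2+42, 9.0+3) = Beta(50.2, 12.0).
After batch 2: Beta(50.2+7, 12.0+33) = Beta(57.2, 45.0).
Var = αβ/((α+β)²(α+β+1)) = 57.2·45.0/(102.2²·103.2) = 0.00238796; SD = √0.00238796 = 0.0489.

0.0489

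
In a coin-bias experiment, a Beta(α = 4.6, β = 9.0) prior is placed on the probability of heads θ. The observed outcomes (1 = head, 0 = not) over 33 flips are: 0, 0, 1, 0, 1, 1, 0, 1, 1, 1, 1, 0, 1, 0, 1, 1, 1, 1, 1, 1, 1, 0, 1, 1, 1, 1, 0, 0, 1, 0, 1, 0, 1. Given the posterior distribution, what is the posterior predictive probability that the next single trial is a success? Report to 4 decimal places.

The Beta prior is conjugate to a Binomial/Bernoulli likelihood; the update adds successes to α and failures to β.
Posterior: Beta(α+k, β+n−k) = Beta(4.6+22, 9.0+11) = Beta(26.6, 20.0).
For a single future Bernoulli trial, P(success | data) = α/(α+β) = 0.5708.

0.5708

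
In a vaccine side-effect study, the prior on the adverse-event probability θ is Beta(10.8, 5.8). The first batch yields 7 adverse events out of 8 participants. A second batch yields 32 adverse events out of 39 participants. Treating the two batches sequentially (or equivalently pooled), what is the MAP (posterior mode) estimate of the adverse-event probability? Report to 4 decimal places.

The Beta prior is conjugate to a Binomial/Bernoulli likelihood; the update adds successes to α and failures to β.
After batch 1: Beta(10.8+7, 5.8+1) = Beta(17.8, 6.8).
After batch 2: Beta(17.8+32, 6.8+7) = Beta(49.8, 13.8).
Mode of Beta(a,b) for a,b>1 is (a−1)/(a+b−2) = 48.8/61.6 = 0.7922.

0.7922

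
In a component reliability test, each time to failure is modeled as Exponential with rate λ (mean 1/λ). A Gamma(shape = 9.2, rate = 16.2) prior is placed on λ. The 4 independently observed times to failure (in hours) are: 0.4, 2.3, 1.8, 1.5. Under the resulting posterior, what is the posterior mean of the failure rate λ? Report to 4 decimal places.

0.5946

With a Gamma(shape α, rate β) prior on the exponential rate λ, the posterior after n observations with total T = Σxᵢ is Gamma(α+n, β+T).
Sum of observations T = 6.0 hours; n = 4.
Posterior: Gamma(9.2+4, 16.2+6.0) = Gamma(13.2, 22.2).
Posterior mean of λ = α/β = 13.2/22.2 = 0.5946.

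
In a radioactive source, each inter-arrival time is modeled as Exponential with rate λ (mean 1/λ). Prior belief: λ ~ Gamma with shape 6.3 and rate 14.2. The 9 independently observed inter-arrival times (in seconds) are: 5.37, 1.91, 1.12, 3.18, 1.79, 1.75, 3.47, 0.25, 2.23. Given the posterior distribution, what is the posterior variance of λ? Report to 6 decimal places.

With a Gamma(shape α, rate β) prior on the exponential rate λ, the posterior after n observations with total T = Σxᵢ is Gamma(α+n, β+T).
Sum of observations T = 21.07 seconds; n = 9.
Posterior: Gamma(6.3+9, 14.2+21.07) = Gamma(15.3, 35.27).
Var = α/β² = 0.012299.

0.012299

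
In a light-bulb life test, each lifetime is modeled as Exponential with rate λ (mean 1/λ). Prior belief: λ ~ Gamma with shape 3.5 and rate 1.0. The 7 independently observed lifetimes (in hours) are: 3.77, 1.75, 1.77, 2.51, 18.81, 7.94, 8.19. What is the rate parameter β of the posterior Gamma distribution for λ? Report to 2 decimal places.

With a Gamma(shape α, rate β) prior on the exponential rate λ, the posterior after n observations with total T = Σxᵢ is Gamma(α+n, β+T).
Sum of observations T = 44.74 hours; n = 7.
Posterior: Gamma(3.5+7, 1.0+44.74) = Gamma(10.5, 45.74).
Posterior β = 45.74.

45.74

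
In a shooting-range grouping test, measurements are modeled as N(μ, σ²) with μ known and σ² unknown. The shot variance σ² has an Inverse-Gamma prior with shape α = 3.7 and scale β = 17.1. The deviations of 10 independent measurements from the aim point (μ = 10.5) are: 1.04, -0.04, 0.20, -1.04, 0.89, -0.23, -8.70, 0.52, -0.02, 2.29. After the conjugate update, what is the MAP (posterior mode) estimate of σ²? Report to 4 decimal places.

With known mean μ and an Inverse-Gamma(α, β) prior on σ², the Normal likelihood is conjugate: posterior is Inv-Gamma(α + n/2, β + Σ(xᵢ−μ)²/2).
Σ(xᵢ−μ)² = (1.04)² + (-0.04)² + (0.20)² + (-1.04)² + (0.89)² + (-0.23)² + (-8.70)² + (0.52)² + (-0.02)² + (2.29)² = 84.2547.
Posterior: Inv-Gamma(3.7 + 10/2, 17.1 + 84.2547/2) = Inv-Gamma(8.70, 59.22735).
Mode = β/(α+1) = 59.22735/9.70 = 6.1059.

6.1059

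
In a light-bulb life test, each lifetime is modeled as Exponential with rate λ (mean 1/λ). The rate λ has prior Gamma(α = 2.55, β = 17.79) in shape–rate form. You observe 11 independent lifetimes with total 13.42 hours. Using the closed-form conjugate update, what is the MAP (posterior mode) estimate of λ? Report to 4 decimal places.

With a Gamma(shape α, rate β) prior on the exponential rate λ, the posterior after n observations with total T = Σxᵢ is Gamma(α+n, β+T).
Posterior: Gamma(2.55+11, 17.79+13.42) = Gamma(13.55, 31.21).
Mode = (α−1)/β = 0.4021.

0.4021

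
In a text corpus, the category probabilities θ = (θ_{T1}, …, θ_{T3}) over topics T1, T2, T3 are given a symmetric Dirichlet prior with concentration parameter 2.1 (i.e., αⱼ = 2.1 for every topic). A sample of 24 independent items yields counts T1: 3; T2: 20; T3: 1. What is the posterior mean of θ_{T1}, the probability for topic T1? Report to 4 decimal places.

0.1683

The Dirichlet prior is conjugate to the Multinomial likelihood: each posterior αⱼ = prior αⱼ + observed count nⱼ.
Posterior concentration: (5.1, 22.1, 3.1), total = 30.3.
E[θ_{T1}|data] = α_{T1}/Σα = 5.1/30.3 = 0.1683.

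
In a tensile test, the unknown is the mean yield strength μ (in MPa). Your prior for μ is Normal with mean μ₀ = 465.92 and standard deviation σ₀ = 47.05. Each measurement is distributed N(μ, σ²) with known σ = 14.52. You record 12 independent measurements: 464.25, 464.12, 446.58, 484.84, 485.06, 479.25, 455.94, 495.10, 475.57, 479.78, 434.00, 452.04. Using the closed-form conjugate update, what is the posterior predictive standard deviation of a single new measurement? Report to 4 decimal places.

For Normal data with known variance σ², a Normal(μ₀, σ₀²) prior on μ is conjugate. Posterior precision = 1/σ₀² + n/σ²; posterior mean is the precision-weighted average of μ₀ and x̄.
σ₀² = 47.05² = 2213.7025, σ² = 14.52² = 210.8304; σ² + n·σ₀² = 210.8304 + 12·2213.7025 = 26775.2604.
Posterior precision = 1/σ₀² + n/σ² = 1/2213.7025 + 12/210.8304 = (σ² + n·σ₀²)/(σ₀²σ²) = 26775.2604/(2213.7025·210.8304); posterior variance σₙ² = σ₀²σ²/(σ² + n·σ₀²) = 2213.7025·210.8304/26775.2604 = 17.430859.
Predictive variance for one new observation = σₙ² + σ² = 2213.7025·210.8304/26775.2604 + 210.8304 = σ²·(σ₀² + 26775.2604)/26775.2604 = 210.8304·28988.9629/26775.2604 = 228.261259; SD = √(210.8304·28988.9629/26775.2604) = 15.1083.

15.1083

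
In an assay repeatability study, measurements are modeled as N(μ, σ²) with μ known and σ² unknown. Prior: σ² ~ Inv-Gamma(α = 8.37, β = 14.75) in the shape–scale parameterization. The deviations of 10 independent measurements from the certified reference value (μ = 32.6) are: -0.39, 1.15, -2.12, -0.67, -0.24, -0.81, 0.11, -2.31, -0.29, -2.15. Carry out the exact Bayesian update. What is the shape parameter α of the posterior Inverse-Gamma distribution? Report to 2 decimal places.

With known mean μ and an Inverse-Gamma(α, β) prior on σ², the Normal likelihood is conjugate: posterior is Inv-Gamma(α + n/2, β + Σ(xᵢ−μ)²/2).
Σ(xᵢ−μ)² = (-0.39)² + (1.15)² + (-2.12)² + (-0.67)² + (-0.24)² + (-0.81)² + (0.11)² + (-2.31)² + (-0.29)² + (-2.15)² = 17.1864.
Posterior: Inv-Gamma(8.37 + 10/2, 14.75 + 17.1864/2) = Inv-Gamma(13.37, 23.34320).
Posterior α = 13.37.

13.37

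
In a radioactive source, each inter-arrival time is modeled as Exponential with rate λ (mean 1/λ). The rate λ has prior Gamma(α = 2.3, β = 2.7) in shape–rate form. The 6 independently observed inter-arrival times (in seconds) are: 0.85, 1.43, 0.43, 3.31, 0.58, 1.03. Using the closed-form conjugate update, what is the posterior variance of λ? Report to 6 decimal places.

0.077782

With a Gamma(shape α, rate β) prior on the exponential rate λ, the posterior after n observations with total T = Σxᵢ is Gamma(α+n, β+T).
Sum of observations T = 7.63 seconds; n = 6.
Posterior: Gamma(2.3+6, 2.7+7.63) = Gamma(8.3, 10.33).
Var = α/β² = 0.077782.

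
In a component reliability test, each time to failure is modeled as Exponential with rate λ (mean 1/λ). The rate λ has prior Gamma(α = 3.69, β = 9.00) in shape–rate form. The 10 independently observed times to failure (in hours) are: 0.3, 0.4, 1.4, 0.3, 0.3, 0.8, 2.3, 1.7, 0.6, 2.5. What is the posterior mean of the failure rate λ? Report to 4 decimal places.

With a Gamma(shape α, rate β) prior on the exponential rate λ, the posterior after n observations with total T = Σxᵢ is Gamma(α+n, β+T).
Sum of observations T = 10.6 hours; n = 10.
Posterior: Gamma(3.69+10, 9.00+10.6) = Gamma(13.69, 19.60).
Posterior mean of λ = α/β = 13.69/19.60 = 0.6985.

0.6985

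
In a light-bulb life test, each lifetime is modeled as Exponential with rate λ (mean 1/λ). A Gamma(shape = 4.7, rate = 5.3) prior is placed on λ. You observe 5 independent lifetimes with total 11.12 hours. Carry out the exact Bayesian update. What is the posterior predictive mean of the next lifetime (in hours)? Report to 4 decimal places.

With a Gamma(shape α, rate β) prior on the exponential rate λ, the posterior after n observations with total T = Σxᵢ is Gamma(α+n, β+T).
Posterior: Gamma(4.7+5, 5.3+11.12) = Gamma(9.7, 16.42).
The predictive distribution for the next observation is Lomax; its mean is β/(α−1) = 16.42/8.7 = 1.8874.

1.8874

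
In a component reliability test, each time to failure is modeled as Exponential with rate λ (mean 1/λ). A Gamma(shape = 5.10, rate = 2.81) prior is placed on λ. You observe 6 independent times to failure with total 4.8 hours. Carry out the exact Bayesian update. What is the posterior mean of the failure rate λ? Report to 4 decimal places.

1.4586

With a Gamma(shape α, rate β) prior on the exponential rate λ, the posterior after n observations with total T = Σxᵢ is Gamma(α+n, β+T).
Posterior: Gamma(5.10+6, 2.81+4.8) = Gamma(11.10, 7.61).
Posterior mean of λ = α/β = 11.10/7.61 = 1.4586.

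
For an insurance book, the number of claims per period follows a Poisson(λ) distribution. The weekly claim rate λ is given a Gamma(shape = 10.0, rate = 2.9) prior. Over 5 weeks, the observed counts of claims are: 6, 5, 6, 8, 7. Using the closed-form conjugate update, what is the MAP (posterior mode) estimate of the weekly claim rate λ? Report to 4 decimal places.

With a Gamma(shape α, rate β) prior, the Poisson likelihood is conjugate: the posterior is Gamma(α + ΣXᵢ, β + n).
Sum of counts S = 32 over n = 5 weeks.
Posterior: Gamma(α+S, β+n) = Gamma(10.0+32, 2.9+5) = Gamma(42.0, 7.9).
Mode of Gamma(α,β) for α≥1 is (α−1)/β = 41.0/7.9 = 5.1899.

5.1899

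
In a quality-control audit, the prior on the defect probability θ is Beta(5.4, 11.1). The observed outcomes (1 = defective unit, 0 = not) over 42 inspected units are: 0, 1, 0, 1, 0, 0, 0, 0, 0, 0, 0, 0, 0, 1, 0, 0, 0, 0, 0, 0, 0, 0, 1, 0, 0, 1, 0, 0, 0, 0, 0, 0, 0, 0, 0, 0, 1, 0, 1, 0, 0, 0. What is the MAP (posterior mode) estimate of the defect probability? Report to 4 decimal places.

0.2018

The Beta prior is conjugate to a Binomial/Bernoulli likelihood; the update adds successes to α and failures to β.
Posterior: Beta(α+k, β+n−k) = Beta(5.4+7, 11.1+35) = Beta(12.4, 46.1).
Mode of Beta(a,b) for a,b>1 is (a−1)/(a+b−2) = 11.4/56.5 = 0.2018.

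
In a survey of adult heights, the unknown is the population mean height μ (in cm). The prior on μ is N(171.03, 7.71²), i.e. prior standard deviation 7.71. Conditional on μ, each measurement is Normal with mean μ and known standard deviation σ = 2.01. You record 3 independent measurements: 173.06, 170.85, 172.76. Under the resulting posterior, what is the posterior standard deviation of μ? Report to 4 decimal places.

For Normal data with known variance σ², a Normal(μ₀, σ₀²) prior on μ is conjugate. Posterior precision = 1/σ₀² + n/σ²; posterior mean is the precision-weighted average of μ₀ and x̄.
σ₀² = 7.71² = 59.4441, σ² = 2.01² = 4.0401; σ² + n·σ₀² = 4.0401 + 3·59.4441 = 182.3724.
Posterior precision = 1/σ₀² + n/σ² = 1/59.4441 + 3/4.0401 = (σ² + n·σ₀²)/(σ₀²σ²) = 182.3724/(59.4441·4.0401); posterior variance σₙ² = σ₀²σ²/(σ² + n·σ₀²) = 59.4441·4.0401/182.3724 = 1.316867.
Posterior SD = √σₙ² = √(59.4441·4.0401/182.3724) = 1.1475.

1.1475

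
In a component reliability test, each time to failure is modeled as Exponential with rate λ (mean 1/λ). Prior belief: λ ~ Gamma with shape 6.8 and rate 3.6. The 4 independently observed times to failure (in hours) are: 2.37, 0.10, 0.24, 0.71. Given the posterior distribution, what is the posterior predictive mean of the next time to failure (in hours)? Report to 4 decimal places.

0.7163

With a Gamma(shape α, rate β) prior on the exponential rate λ, the posterior after n observations with total T = Σxᵢ is Gamma(α+n, β+T).
Sum of observations T = 3.42 hours; n = 4.
Posterior: Gamma(6.8+4, 3.6+3.42) = Gamma(10.8, 7.02).
The predictive distribution for the next observation is Lomax; its mean is β/(α−1) = 7.02/9.8 = 0.7163.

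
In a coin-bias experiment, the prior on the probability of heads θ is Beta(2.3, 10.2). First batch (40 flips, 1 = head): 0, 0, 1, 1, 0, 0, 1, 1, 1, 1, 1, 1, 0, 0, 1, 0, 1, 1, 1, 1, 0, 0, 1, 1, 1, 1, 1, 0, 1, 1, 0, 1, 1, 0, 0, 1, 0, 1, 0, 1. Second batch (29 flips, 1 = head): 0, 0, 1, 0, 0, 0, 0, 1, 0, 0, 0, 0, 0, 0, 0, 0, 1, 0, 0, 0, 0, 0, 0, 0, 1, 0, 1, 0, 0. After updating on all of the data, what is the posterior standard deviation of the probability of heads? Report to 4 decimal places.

0.0539

The Beta prior is conjugate to a Binomial/Bernoulli likelihood; the update adds successes to α and failures to β.
After batch 1: Beta(2.3+25, 10.2+15) = Beta(27.3, 25.2).
After batch 2: Beta(27.3+5, 25.2+24) = Beta(32.3, 49.2).
Var = αβ/((α+β)²(α+β+1)) = 32.3·49.2/(81.5²·82.5) = 0.00290000; SD = √0.00290000 = 0.0539.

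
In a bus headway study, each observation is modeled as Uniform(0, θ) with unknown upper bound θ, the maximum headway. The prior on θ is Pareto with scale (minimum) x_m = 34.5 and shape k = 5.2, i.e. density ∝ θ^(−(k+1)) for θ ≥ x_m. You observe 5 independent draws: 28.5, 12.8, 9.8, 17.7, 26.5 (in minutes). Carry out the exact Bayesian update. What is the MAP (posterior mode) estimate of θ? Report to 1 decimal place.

A Pareto(scale x_m, shape k) prior on the upper bound θ of Uniform(0, θ) is conjugate: posterior is Pareto(max(x_m, max xᵢ), k + n).
Sample maximum = 28.5; prior scale x_m = 34.5 → posterior scale = max = 34.5.
Posterior shape = 5.2 + 5 = 10.2.
The Pareto density is decreasing on [x_m, ∞), so the mode is x_m = 34.5.

34.5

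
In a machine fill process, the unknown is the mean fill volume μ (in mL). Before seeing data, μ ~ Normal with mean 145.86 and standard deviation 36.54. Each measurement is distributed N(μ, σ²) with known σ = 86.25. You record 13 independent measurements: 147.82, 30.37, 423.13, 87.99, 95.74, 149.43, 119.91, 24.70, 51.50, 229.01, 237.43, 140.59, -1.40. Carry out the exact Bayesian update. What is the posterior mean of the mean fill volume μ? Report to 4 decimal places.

For Normal data with known variance σ², a Normal(μ₀, σ₀²) prior on μ is conjugate. Posterior precision = 1/σ₀² + n/σ²; posterior mean is the precision-weighted average of μ₀ and x̄.
Σxᵢ = 147.82 + 30.37 + 423.13 + 87.99 + 95.74 + 149.43 + 119.91 + 24.70 + 51.50 + 229.01 + 237.43 + 140.59 + (-1.40) = 1736.22, so n·x̄ = 1736.22.
σ₀² = 36.54² = 1335.1716, σ² = 86.25² = 7439.0625; σ² + n·σ₀² = 7439.0625 + 13·1335.1716 = 24796.2933.
Posterior mean = (μ₀/σ₀² + n·x̄/σ²)/(1/σ₀² + n/σ²) = (σ²·μ₀ + σ₀²·n·x̄)/(σ² + n·σ₀²) = (7439.0625·145.86 + 1335.1716·1736.22)/24796.2933 = 3403213.291602/24796.2933 = 137.2469.

137.2469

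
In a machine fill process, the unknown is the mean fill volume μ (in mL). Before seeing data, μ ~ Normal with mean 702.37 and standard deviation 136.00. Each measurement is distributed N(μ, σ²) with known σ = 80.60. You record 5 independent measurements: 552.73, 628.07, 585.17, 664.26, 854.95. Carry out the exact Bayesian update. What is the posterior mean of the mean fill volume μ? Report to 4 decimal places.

For Normal data with known variance σ², a Normal(μ₀, σ₀²) prior on μ is conjugate. Posterior precision = 1/σ₀² + n/σ²; posterior mean is the precision-weighted average of μ₀ and x̄.
Σxᵢ = 552.73 + 628.07 + 585.17 + 664.26 + 854.95 = 3285.18, so n·x̄ = 3285.18.
σ₀² = 136.00² = 18496, σ² = 80.60² = 6496.36; σ² + n·σ₀² = 6496.36 + 5·18496 = 98976.36.
Posterior mean = (μ₀/σ₀² + n·x̄/σ²)/(1/σ₀² + n/σ²) = (σ²·μ₀ + σ₀²·n·x̄)/(σ² + n·σ₀²) = (6496.36·702.37 + 18496·3285.18)/98976.36 = 65325537.6532/98976.36 = 660.0115.

660.0115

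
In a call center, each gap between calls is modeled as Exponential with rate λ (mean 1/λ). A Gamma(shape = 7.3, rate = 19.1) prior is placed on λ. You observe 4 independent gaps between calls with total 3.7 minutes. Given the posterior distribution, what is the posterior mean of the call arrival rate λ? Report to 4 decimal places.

0.4956

With a Gamma(shape α, rate β) prior on the exponential rate λ, the posterior after n observations with total T = Σxᵢ is Gamma(α+n, β+T).
Posterior: Gamma(7.3+4, 19.1+3.7) = Gamma(11.3, 22.8).
Posterior mean of λ = α/β = 11.3/22.8 = 0.4956.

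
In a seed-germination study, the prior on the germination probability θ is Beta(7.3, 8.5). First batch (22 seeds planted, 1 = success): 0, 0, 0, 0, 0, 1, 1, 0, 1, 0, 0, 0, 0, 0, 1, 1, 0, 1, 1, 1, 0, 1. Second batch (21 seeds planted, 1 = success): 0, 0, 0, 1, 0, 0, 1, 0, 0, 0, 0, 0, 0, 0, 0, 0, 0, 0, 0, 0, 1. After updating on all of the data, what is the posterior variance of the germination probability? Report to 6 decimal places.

0.003687

The Beta prior is conjugate to a Binomial/Bernoulli likelihood; the update adds successes to α and failures to β.
After batch 1: Beta(7.3+9, 8.5+13) = Beta(16.3, 21.5).
After batch 2: Beta(16.3+3, 21.5+18) = Beta(19.3, 39.5).
Var = αβ/((α+β)²(α+β+1)) = 19.3·39.5/(58.8²·59.8) = 0.003687.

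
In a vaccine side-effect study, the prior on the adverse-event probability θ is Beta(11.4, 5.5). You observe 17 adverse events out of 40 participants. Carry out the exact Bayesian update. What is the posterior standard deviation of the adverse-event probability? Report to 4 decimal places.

0.0657

The Beta prior is conjugate to a Binomial/Bernoulli likelihood; the update adds successes to α and failures to β.
Posterior: Beta(α+k, β+n−k) = Beta(11.4+17, 5.5+23) = Beta(28.4, 28.5).
Var = αβ/((α+β)²(α+β+1)) = 28.4·28.5/(56.9²·57.9) = 0.00431778; SD = √0.00431778 = 0.0657.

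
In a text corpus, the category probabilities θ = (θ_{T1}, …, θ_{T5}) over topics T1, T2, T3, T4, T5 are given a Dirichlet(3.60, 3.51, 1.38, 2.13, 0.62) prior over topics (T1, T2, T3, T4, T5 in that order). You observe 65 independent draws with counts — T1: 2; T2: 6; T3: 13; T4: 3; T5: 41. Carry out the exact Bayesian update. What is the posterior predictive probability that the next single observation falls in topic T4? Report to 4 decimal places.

0.0673

The Dirichlet prior is conjugate to the Multinomial likelihood: each posterior αⱼ = prior αⱼ + observed count nⱼ.
Posterior concentration: (5.60, 9.51, 14.38, 5.13, 41.62), total = 76.24.
P(next = T4 | data) = α_{T4}/Σα = 0.0673.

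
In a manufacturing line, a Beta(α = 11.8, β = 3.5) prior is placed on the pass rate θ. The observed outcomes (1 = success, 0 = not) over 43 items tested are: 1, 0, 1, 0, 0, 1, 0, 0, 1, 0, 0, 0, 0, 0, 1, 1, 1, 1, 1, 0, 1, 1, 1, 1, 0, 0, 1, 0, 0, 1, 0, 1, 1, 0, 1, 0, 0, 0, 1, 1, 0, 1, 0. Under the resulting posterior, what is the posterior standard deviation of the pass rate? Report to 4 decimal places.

0.0644

The Beta prior is conjugate to a Binomial/Bernoulli likelihood; the update adds successes to α and failures to β.
Posterior: Beta(α+k, β+n−k) = Beta(11.8+21, 3.5+22) = Beta(32.8, 25.5).
Var = αβ/((α+β)²(α+β+1)) = 32.8·25.5/(58.3²·59.3) = 0.00414975; SD = √0.00414975 = 0.0644.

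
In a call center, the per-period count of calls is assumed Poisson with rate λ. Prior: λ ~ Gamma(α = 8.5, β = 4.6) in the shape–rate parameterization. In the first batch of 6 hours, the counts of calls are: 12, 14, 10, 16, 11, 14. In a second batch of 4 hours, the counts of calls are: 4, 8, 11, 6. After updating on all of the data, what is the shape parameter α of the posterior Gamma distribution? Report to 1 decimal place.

With a Gamma(shape α, rate β) prior, the Poisson likelihood is conjugate: the posterior is Gamma(α + ΣXᵢ, β + n).
Batch 1: sum of counts S = 77 over n = 6 hours.
After batch 1: Gamma(α+S, β+n) = Gamma(8.5+77, 4.6+6) = Gamma(85.5, 10.6).
Batch 2: sum of counts S = 29 over n = 4 hours.
After batch 2: Gamma(α+S, β+n) = Gamma(85.5+29, 10.6+4) = Gamma(114.5, 14.6).
Posterior α = 114.5.

114.5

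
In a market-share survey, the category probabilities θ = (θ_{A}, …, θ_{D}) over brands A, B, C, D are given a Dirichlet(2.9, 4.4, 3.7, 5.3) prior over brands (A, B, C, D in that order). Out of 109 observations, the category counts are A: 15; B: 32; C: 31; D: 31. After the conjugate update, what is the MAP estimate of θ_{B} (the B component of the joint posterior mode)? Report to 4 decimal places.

The Dirichlet prior is conjugate to the Multinomial likelihood: each posterior αⱼ = prior αⱼ + observed count nⱼ.
Posterior concentration: (17.9, 36.4, 34.7, 36.3), total = 125.3.
Joint mode component: (α_{B}−1)/(Σα−K) = 35.4/121.3 = 0.2918.

0.2918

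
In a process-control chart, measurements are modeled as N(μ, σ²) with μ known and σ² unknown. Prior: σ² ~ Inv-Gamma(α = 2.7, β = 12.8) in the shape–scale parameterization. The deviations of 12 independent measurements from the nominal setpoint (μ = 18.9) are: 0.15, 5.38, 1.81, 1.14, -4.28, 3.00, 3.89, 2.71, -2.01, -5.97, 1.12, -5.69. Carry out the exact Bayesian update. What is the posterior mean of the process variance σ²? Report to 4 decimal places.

With known mean μ and an Inverse-Gamma(α, β) prior on σ², the Normal likelihood is conjugate: posterior is Inv-Gamma(α + n/2, β + Σ(xᵢ−μ)²/2).
Σ(xᵢ−μ)² = (0.15)² + (5.38)² + (1.81)² + (1.14)² + (-4.28)² + (3.00)² + (3.89)² + (2.71)² + (-2.01)² + (-5.97)² + (1.12)² + (-5.69)² = 156.6487.
Posterior: Inv-Gamma(2.7 + 12/2, 12.8 + 156.6487/2) = Inv-Gamma(8.70, 91.12435).
E[σ²|data] = β/(α−1) = 91.12435/7.70 = 11.8343.

11.8343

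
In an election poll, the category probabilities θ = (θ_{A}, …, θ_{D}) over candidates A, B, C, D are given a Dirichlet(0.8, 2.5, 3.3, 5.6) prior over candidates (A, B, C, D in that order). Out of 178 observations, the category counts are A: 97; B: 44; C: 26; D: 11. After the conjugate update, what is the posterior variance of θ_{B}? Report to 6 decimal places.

The Dirichlet prior is conjugate to the Multinomial likelihood: each posterior αⱼ = prior αⱼ + observed count nⱼ.
Posterior concentration: (97.8, 46.5, 29.3, 16.6), total = 190.2.
Var[θ_j] = α_j(Σα−α_j)/((Σα)²(Σα+1)) = 46.5·143.7/(190.2²·191.2) = 0.000966.

0.000966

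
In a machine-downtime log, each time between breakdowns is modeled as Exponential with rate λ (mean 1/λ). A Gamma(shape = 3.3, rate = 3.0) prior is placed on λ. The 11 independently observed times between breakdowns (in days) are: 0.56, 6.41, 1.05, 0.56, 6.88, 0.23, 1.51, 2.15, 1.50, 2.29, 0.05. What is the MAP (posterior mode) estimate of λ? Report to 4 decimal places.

0.5078

With a Gamma(shape α, rate β) prior on the exponential rate λ, the posterior after n observations with total T = Σxᵢ is Gamma(α+n, β+T).
Sum of observations T = 23.19 days; n = 11.
Posterior: Gamma(3.3+11, 3.0+23.19) = Gamma(14.3, 26.19).
Mode = (α−1)/β = 0.5078.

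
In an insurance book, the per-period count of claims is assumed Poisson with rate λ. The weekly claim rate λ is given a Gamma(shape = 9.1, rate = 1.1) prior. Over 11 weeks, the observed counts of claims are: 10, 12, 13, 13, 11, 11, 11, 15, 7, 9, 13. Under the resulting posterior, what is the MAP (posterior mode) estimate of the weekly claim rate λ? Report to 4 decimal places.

With a Gamma(shape α, rate β) prior, the Poisson likelihood is conjugate: the posterior is Gamma(α + ΣXᵢ, β + n).
Sum of counts S = 125 over n = 11 weeks.
Posterior: Gamma(α+S, β+n) = Gamma(9.1+125, 1.1+11) = Gamma(134.1, 12.1).
Mode of Gamma(α,β) for α≥1 is (α−1)/β = 133.1/12.1 = 11.0000.

11.0000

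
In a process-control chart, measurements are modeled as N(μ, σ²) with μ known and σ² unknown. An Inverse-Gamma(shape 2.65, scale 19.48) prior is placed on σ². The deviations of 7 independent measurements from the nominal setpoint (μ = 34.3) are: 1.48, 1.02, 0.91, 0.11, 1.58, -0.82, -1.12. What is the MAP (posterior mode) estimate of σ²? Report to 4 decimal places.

3.3185

With known mean μ and an Inverse-Gamma(α, β) prior on σ², the Normal likelihood is conjugate: posterior is Inv-Gamma(α + n/2, β + Σ(xᵢ−μ)²/2).
Σ(xᵢ−μ)² = (1.48)² + (1.02)² + (0.91)² + (0.11)² + (1.58)² + (-0.82)² + (-1.12)² = 8.4942.
Posterior: Inv-Gamma(2.65 + 7/2, 19.48 + 8.4942/2) = Inv-Gamma(6.15, 23.72710).
Mode = β/(α+1) = 23.72710/7.15 = 3.3185.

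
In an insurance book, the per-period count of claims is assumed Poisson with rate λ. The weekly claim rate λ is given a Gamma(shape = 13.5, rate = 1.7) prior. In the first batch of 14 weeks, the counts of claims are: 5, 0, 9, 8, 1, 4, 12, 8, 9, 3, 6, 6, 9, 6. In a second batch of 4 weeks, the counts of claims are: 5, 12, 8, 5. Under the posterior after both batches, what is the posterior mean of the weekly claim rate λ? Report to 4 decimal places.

6.5736

With a Gamma(shape α, rate β) prior, the Poisson likelihood is conjugate: the posterior is Gamma(α + ΣXᵢ, β + n).
Batch 1: sum of counts S = 86 over n = 14 weeks.
After batch 1: Gamma(α+S, β+n) = Gamma(13.5+86, 1.7+14) = Gamma(99.5, 15.7).
Batch 2: sum of counts S = 30 over n = 4 weeks.
After batch 2: Gamma(α+S, β+n) = Gamma(99.5+30, 15.7+4) = Gamma(129.5, 19.7).
Posterior mean = α/β = 129.5/19.7 = 6.5736.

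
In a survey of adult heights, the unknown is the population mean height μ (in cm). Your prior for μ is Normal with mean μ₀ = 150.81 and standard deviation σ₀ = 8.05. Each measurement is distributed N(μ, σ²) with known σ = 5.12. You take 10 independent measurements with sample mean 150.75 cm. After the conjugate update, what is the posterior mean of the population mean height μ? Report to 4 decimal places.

150.7523

For Normal data with known variance σ², a Normal(μ₀, σ₀²) prior on μ is conjugate. Posterior precision = 1/σ₀² + n/σ²; posterior mean is the precision-weighted average of μ₀ and x̄.
n·x̄ = 10·150.75 = 1507.5.
σ₀² = 8.05² = 64.8025, σ² = 5.12² = 26.2144; σ² + n·σ₀² = 26.2144 + 10·64.8025 = 674.2394.
Posterior mean = (μ₀/σ₀² + n·x̄/σ²)/(1/σ₀² + n/σ²) = (σ²·μ₀ + σ₀²·n·x̄)/(σ² + n·σ₀²) = (26.2144·150.81 + 64.8025·1507.5)/674.2394 = 101643.162414/674.2394 = 150.7523.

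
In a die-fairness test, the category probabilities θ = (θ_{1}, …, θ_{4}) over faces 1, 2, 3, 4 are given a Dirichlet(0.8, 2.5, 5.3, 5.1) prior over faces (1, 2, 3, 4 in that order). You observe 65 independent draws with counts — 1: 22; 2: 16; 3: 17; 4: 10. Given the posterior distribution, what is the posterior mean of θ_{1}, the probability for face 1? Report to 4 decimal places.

0.2897

The Dirichlet prior is conjugate to the Multinomial likelihood: each posterior αⱼ = prior αⱼ + observed count nⱼ.
Posterior concentration: (22.8, 18.5, 22.3, 15.1), total = 78.7.
E[θ_{1}|data] = α_{1}/Σα = 22.8/78.7 = 0.2897.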